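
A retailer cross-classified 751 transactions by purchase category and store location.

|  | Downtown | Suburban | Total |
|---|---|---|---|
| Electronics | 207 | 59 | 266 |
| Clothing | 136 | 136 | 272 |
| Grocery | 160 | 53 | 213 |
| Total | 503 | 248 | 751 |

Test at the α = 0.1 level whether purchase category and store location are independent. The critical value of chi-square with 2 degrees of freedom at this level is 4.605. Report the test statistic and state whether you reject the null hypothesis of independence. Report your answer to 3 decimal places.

Grand total N = 751.
Expected counts (row total × column total / N):
  Electronics, Downtown: 266×503/751 = 178.1598
  Electronics, Suburban: 266×248/751 = 87.8402
  Clothing, Downtown: 272×503/751 = 182.1784
  Clothing, Suburban: 272×248/751 = 89.8216
  Grocery, Downtown: 213×503/751 = 142.6618
  Grocery, Suburban: 213×248/751 = 70.3382
Contributions (O − E)²/E:
  (207 − 178.1598)²/178.1598 = 4.6686
  (59 − 87.8402)²/87.8402 = 9.4690
  (136 − 182.1784)²/182.1784 = 11.7053
  (136 − 89.8216)²/89.8216 = 23.7409
  (160 − 142.6618)²/142.6618 = 2.1072
  (53 − 70.3382)²/70.3382 = 4.2738
χ² = 4.6686 + 9.4690 + 11.7053 + 23.7409 + 2.1072 + 4.2738 = 55.965
df = (3−1)(2−1) = 2. Since 55.965 > 4.605, reject the null hypothesis of independence at α = 0.1.

55.965; reject H₀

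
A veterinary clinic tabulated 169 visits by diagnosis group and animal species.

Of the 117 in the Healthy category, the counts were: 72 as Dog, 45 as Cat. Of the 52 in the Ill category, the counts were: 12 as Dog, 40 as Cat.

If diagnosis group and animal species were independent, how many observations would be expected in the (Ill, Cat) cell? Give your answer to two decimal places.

Row total (Ill) = 52; column total (Cat) = 85; grand total N = 169.
Expected count = (row total × column total) / N = 52 × 85 / 169 = 26.15.

26.15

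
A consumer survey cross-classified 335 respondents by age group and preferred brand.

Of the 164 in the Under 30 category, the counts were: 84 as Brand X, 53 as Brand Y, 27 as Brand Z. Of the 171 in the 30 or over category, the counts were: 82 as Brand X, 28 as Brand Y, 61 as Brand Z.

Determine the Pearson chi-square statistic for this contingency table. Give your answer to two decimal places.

20.74

Row totals: 164, 171. Column totals: 166, 81, 88. Grand total N = 335.
Expected counts (row total × column total / N):
  Under 30, Brand X: 164×166/335 = 81.266
  Under 30, Brand Y: 164×81/335 = 39.654
  Under 30, Brand Z: 164×88/335 = 43.081
  30 or over, Brand X: 171×166/335 = 84.734
  30 or over, Brand Y: 171×81/335 = 41.346
  30 or over, Brand Z: 171×88/335 = 44.919
Contributions (O − E)²/E:
  (84 − 81.266)²/81.266 = 0.0920
  (53 − 39.654)²/39.654 = 4.4917
  (27 − 43.081)²/43.081 = 6.0026
  (82 − 84.734)²/84.734 = 0.0882
  (28 − 41.346)²/41.346 = 4.3079
  (61 − 44.919)²/44.919 = 5.7570
χ² = 0.0920 + 4.4917 + 6.0026 + 0.0882 + 4.3079 + 5.7570 = 20.74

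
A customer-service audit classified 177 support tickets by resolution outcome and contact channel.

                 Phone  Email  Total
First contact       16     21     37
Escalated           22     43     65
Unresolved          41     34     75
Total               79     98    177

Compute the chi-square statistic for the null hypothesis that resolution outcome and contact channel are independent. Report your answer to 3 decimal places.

Grand total N = 177.
Expected counts (row total × column total / N):
  First contact, Phone: 37×79/177 = 16.5141
  First contact, Email: 37×98/177 = 20.4859
  Escalated, Phone: 65×79/177 = 29.0113
  Escalated, Email: 65×98/177 = 35.9887
  Unresolved, Phone: 75×79/177 = 33.4746
  Unresolved, Email: 75×98/177 = 41.5254
Contributions (O − E)²/E:
  (16 − 16.5141)²/16.5141 = 0.0160
  (21 − 20.4859)²/20.4859 = 0.0129
  (22 − 29.0113)²/29.0113 = 1.6945
  (43 − 35.9887)²/35.9887 = 1.3659
  (41 − 33.4746)²/33.4746 = 1.6918
  (34 − 41.5254)²/41.5254 = 1.3638
χ² = 0.0160 + 0.0129 + 1.6945 + 1.3659 + 1.6918 + 1.3638 = 6.145

6.145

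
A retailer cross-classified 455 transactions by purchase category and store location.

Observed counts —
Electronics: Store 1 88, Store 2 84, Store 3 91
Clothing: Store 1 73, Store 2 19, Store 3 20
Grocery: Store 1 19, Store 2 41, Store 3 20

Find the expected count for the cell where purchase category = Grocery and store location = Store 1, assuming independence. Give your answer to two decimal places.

31.65

Row total (Grocery) = 80; column total (Store 1) = 180; grand total N = 455.
Expected count = (row total × column total) / N = 80 × 180 / 455 = 31.65.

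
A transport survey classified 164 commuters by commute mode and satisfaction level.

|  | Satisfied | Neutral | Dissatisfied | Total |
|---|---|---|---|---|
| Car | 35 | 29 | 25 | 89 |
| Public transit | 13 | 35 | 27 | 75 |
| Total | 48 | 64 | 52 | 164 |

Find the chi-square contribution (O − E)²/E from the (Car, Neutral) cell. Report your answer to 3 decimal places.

Row total (Car) = 89; column total (Neutral) = 64; N = 164.
Expected count E = 89 × 64 / 164 = 34.7317.
Contribution = (O − E)²/E = (29 − 34.7317)² / 34.7317 = 0.946.

0.946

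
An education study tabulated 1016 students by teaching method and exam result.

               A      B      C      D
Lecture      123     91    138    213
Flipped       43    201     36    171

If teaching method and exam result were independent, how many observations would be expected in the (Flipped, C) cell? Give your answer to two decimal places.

77.24

Row total (Flipped) = 451; column total (C) = 174; grand total N = 1016.
Expected count = (row total × column total) / N = 451 × 174 / 1016 = 77.24.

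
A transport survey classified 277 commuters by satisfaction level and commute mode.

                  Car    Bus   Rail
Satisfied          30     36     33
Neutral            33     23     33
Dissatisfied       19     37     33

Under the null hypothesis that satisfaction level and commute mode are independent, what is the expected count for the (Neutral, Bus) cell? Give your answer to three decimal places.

30.845

Row total (Neutral) = 89; column total (Bus) = 96; grand total N = 277.
Expected count = (row total × column total) / N = 89 × 96 / 277 = 30.845.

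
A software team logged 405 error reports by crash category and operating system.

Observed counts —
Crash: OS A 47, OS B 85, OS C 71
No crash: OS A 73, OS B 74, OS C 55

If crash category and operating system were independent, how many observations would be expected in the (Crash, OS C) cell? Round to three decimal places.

Row total (Crash) = 203; column total (OS C) = 126; grand total N = 405.
Expected count = (row total × column total) / N = 203 × 126 / 405 = 63.156.

63.156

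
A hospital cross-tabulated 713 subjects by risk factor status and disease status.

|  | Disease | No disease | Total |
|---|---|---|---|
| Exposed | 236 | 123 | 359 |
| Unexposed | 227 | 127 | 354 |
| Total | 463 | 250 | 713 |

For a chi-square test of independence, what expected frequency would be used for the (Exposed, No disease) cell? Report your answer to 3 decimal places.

Row total (Exposed) = 359; column total (No disease) = 250; grand total N = 713.
Expected count = (row total × column total) / N = 359 × 250 / 713 = 125.877.

125.877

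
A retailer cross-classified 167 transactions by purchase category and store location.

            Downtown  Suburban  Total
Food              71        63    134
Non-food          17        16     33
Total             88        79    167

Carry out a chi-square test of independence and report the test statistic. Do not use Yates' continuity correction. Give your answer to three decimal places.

0.023

Grand total N = 167.
Expected counts (row total × column total / N):
  Food, Downtown: 134×88/167 = 70.6108
  Food, Suburban: 134×79/167 = 63.3892
  Non-food, Downtown: 33×88/167 = 17.3892
  Non-food, Suburban: 33×79/167 = 15.6108
Contributions (O − E)²/E:
  (71 − 70.6108)²/70.6108 = 0.0021
  (63 − 63.3892)²/63.3892 = 0.0024
  (17 − 17.3892)²/17.3892 = 0.0087
  (16 − 15.6108)²/15.6108 = 0.0097
χ² = 0.0021 + 0.0024 + 0.0087 + 0.0097 = 0.023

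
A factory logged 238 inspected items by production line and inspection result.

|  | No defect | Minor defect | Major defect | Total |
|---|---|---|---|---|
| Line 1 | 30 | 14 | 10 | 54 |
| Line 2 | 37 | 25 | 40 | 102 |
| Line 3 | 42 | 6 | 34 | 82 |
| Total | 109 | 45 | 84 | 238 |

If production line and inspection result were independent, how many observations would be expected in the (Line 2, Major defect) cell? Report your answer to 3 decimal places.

Row total (Line 2) = 102; column total (Major defect) = 84; grand total N = 238.
Expected count = (row total × column total) / N = 102 × 84 / 238 = 36.000.

36.000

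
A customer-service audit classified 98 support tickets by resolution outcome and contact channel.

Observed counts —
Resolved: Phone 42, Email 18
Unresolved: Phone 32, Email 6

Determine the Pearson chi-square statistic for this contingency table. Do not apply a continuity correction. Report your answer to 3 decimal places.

2.541

Row totals: 60, 38. Column totals: 74, 24. Grand total N = 98.
Expected counts (row total × column total / N):
  Resolved, Phone: 60×74/98 = 45.3061
  Resolved, Email: 60×24/98 = 14.6939
  Unresolved, Phone: 38×74/98 = 28.6939
  Unresolved, Email: 38×24/98 = 9.3061
Contributions (O − E)²/E:
  (42 − 45.3061)²/45.3061 = 0.2413
  (18 − 14.6939)²/14.6939 = 0.7439
  (32 − 28.6939)²/28.6939 = 0.3809
  (6 − 9.3061)²/9.3061 = 1.1745
χ² = 0.2413 + 0.7439 + 0.3809 + 1.1745 = 2.541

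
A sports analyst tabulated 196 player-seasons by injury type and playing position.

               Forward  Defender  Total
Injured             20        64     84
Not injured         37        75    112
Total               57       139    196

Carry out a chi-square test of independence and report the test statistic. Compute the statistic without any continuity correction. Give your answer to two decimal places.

Grand total N = 196.
Expected counts (row total × column total / N):
  Injured, Forward: 84×57/196 = 24.429
  Injured, Defender: 84×139/196 = 59.571
  Not injured, Forward: 112×57/196 = 32.571
  Not injured, Defender: 112×139/196 = 79.429
Contributions (O − E)²/E:
  (20 − 24.429)²/24.429 = 0.8030
  (64 − 59.571)²/59.571 = 0.3293
  (37 − 32.571)²/32.571 = 0.6023
  (75 − 79.429)²/79.429 = 0.2470
χ² = 0.8030 + 0.3293 + 0.6023 + 0.2470 = 1.98

1.98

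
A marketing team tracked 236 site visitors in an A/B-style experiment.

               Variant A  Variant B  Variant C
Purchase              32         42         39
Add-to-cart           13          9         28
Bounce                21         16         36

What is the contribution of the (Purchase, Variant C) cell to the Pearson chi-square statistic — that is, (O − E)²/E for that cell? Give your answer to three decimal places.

Row total (Purchase) = 113; column total (Variant C) = 103; N = 236.
Expected count E = 113 × 103 / 236 = 49.3178.
Contribution = (O − E)²/E = (39 − 49.3178)² / 49.3178 = 2.159.

2.159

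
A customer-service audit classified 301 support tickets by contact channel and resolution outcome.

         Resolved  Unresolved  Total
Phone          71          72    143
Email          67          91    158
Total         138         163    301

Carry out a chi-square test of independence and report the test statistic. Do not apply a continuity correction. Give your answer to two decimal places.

Grand total N = 301.
Expected counts (row total × column total / N):
  Phone, Resolved: 143×138/301 = 65.561
  Phone, Unresolved: 143×163/301 = 77.439
  Email, Resolved: 158×138/301 = 72.439
  Email, Unresolved: 158×163/301 = 85.561
Contributions (O − E)²/E:
  (71 − 65.561)²/65.561 = 0.4512
  (72 − 77.439)²/77.439 = 0.3820
  (67 − 72.439)²/72.439 = 0.4084
  (91 − 85.561)²/85.561 = 0.3458
χ² = 0.4512 + 0.3820 + 0.4084 + 0.3458 = 1.59

1.59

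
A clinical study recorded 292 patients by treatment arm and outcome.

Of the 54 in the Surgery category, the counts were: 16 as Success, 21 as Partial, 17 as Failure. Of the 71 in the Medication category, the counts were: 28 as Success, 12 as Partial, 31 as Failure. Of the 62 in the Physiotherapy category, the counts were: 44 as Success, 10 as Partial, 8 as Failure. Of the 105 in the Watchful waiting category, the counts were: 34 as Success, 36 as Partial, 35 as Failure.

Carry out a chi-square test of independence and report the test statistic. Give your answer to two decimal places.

37.48

Row totals: 54, 71, 62, 105. Column totals: 122, 79, 91. Grand total N = 292.
Expected counts (row total × column total / N):
  Surgery, Success: 54×122/292 = 22.5616
  Surgery, Partial: 54×79/292 = 14.6096
  Surgery, Failure: 54×91/292 = 16.8288
  Medication, Success: 71×122/292 = 29.6644
  Medication, Partial: 71×79/292 = 19.2089
  Medication, Failure: 71×91/292 = 22.1267
  Physiotherapy, Success: 62×122/292 = 25.9041
  Physiotherapy, Partial: 62×79/292 = 16.7740
  Physiotherapy, Failure: 62×91/292 = 19.3219
  Watchful waiting, Success: 105×122/292 = 43.8699
  Watchful waiting, Partial: 105×79/292 = 28.4075
  Watchful waiting, Failure: 105×91/292 = 32.7226
Contributions (O − E)²/E:
  (16 − 22.5616)²/22.5616 = 1.9083
  (21 − 14.6096)²/14.6096 = 2.7952
  (17 − 16.8288)²/16.8288 = 0.0017
  (28 − 29.6644)²/29.6644 = 0.0934
  (12 − 19.2089)²/19.2089 = 2.7054
  (31 − 22.1267)²/22.1267 = 3.5584
  (44 − 25.9041)²/25.9041 = 12.6413
  (10 − 16.7740)²/16.7740 = 2.7356
  (8 − 19.3219)²/19.3219 = 6.6342
  (34 − 43.8699)²/43.8699 = 2.2205
  (36 − 28.4075)²/28.4075 = 2.0293
  (35 − 32.7226)²/32.7226 = 0.1585
χ² = 1.9083 + 2.7952 + 0.0017 + 0.0934 + 2.7054 + 3.5584 + 12.6413 + 2.7356 + 6.6342 + 2.2205 + 2.0293 + 0.1585 = 37.48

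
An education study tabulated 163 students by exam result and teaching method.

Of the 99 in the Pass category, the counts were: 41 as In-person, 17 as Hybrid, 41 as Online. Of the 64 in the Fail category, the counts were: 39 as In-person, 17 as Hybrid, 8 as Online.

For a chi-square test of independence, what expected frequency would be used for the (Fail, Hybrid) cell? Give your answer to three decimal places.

Row total (Fail) = 64; column total (Hybrid) = 34; grand total N = 163.
Expected count = (row total × column total) / N = 64 × 34 / 163 = 13.350.

13.350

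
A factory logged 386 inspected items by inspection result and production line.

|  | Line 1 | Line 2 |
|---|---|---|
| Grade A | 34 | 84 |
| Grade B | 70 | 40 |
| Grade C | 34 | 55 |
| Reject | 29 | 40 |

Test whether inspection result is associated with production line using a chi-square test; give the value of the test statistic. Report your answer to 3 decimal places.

Row totals: 118, 110, 89, 69. Column totals: 167, 219. Grand total N = 386.
Expected counts (row total × column total / N):
  Grade A, Line 1: 118×167/386 = 51.0518
  Grade A, Line 2: 118×219/386 = 66.9482
  Grade B, Line 1: 110×167/386 = 47.5907
  Grade B, Line 2: 110×219/386 = 62.4093
  Grade C, Line 1: 89×167/386 = 38.5052
  Grade C, Line 2: 89×219/386 = 50.4948
  Reject, Line 1: 69×167/386 = 29.8523
  Reject, Line 2: 69×219/386 = 39.1477
Contributions (O − E)²/E:
  (34 − 51.0518)²/51.0518 = 5.6955
  (84 − 66.9482)²/66.9482 = 4.3431
  (70 − 47.5907)²/47.5907 = 10.5520
  (40 − 62.4093)²/62.4093 = 8.0465
  (34 − 38.5052)²/38.5052 = 0.5271
  (55 − 50.4948)²/50.4948 = 0.4020
  (29 − 29.8523)²/29.8523 = 0.0243
  (40 − 39.1477)²/39.1477 = 0.0186
χ² = 5.6955 + 4.3431 + 10.5520 + 8.0465 + 0.5271 + 0.4020 + 0.0243 + 0.0186 = 29.609

29.609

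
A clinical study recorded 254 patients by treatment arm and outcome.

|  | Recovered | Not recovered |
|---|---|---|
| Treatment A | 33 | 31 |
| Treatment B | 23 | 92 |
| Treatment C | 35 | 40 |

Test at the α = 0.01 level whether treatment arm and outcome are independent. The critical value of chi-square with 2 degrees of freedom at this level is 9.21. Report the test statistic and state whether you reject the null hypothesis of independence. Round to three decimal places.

23.255; reject H₀

Row totals: 64, 115, 75. Column totals: 91, 163. Grand total N = 254.
Expected counts (row total × column total / N):
  Treatment A, Recovered: 64×91/254 = 22.9291
  Treatment A, Not recovered: 64×163/254 = 41.0709
  Treatment B, Recovered: 115×91/254 = 41.2008
  Treatment B, Not recovered: 115×163/254 = 73.7992
  Treatment C, Recovered: 75×91/254 = 26.8701
  Treatment C, Not recovered: 75×163/254 = 48.1299
Contributions (O − E)²/E:
  (33 − 22.9291)²/22.9291 = 4.4233
  (31 − 41.0709)²/41.0709 = 2.4695
  (23 − 41.2008)²/41.2008 = 8.0404
  (92 − 73.7992)²/73.7992 = 4.4888
  (35 − 26.8701)²/26.8701 = 2.4598
  (40 − 48.1299)²/48.1299 = 1.3733
χ² = 4.4233 + 2.4695 + 8.0404 + 4.4888 + 2.4598 + 1.3733 = 23.255
df = (3−1)(2−1) = 2. Since 23.255 > 9.21, reject the null hypothesis of independence at α = 0.01.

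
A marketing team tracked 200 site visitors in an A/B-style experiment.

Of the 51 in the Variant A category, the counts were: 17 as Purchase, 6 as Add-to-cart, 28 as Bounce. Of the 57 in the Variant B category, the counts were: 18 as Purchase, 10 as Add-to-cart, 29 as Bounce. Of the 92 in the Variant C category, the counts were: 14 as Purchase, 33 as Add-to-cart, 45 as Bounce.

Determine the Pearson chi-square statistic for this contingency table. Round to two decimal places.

15.61

Row totals: 51, 57, 92. Column totals: 49, 49, 102. Grand total N = 200.
Expected counts (row total × column total / N):
  Variant A, Purchase: 51×49/200 = 12.495
  Variant A, Add-to-cart: 51×49/200 = 12.495
  Variant A, Bounce: 51×102/200 = 26.010
  Variant B, Purchase: 57×49/200 = 13.965
  Variant B, Add-to-cart: 57×49/200 = 13.965
  Variant B, Bounce: 57×102/200 = 29.070
  Variant C, Purchase: 92×49/200 = 22.540
  Variant C, Add-to-cart: 92×49/200 = 22.540
  Variant C, Bounce: 92×102/200 = 46.920
Contributions (O − E)²/E:
  (17 − 12.495)²/12.495 = 1.6243
  (6 − 12.495)²/12.495 = 3.3762
  (28 − 26.010)²/26.010 = 0.1523
  (18 − 13.965)²/13.965 = 1.1659
  (10 − 13.965)²/13.965 = 1.1258
  (29 − 29.070)²/29.070 = 0.0002
  (14 − 22.540)²/22.540 = 3.2357
  (33 − 22.540)²/22.540 = 4.8541
  (45 − 46.920)²/46.920 = 0.0786
χ² = 1.6243 + 3.3762 + 0.1523 + 1.1659 + 1.1258 + 0.0002 + 3.2357 + 4.8541 + 0.0786 = 15.61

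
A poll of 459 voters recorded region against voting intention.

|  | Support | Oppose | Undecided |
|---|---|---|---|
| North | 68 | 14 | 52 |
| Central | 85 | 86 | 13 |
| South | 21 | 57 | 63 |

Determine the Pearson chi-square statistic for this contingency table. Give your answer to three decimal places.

Row totals: 134, 184, 141. Column totals: 174, 157, 128. Grand total N = 459.
Expected counts (row total × column total / N):
  North, Support: 134×174/459 = 50.79739
  North, Oppose: 134×157/459 = 45.83442
  North, Undecided: 134×128/459 = 37.36819
  Central, Support: 184×174/459 = 69.75163
  Central, Oppose: 184×157/459 = 62.93682
  Central, Undecided: 184×128/459 = 51.31155
  South, Support: 141×174/459 = 53.45098
  South, Oppose: 141×157/459 = 48.22876
  South, Undecided: 141×128/459 = 39.32026
Contributions (O − E)²/E:
  (68 − 50.79739)²/50.79739 = 5.8257
  (14 − 45.83442)²/45.83442 = 22.1107
  (52 − 37.36819)²/37.36819 = 5.7292
  (85 − 69.75163)²/69.75163 = 3.3334
  (86 − 62.93682)²/62.93682 = 8.4515
  (13 − 51.31155)²/51.31155 = 28.6052
  (21 − 53.45098)²/53.45098 = 19.7015
  (57 − 48.22876)²/48.22876 = 1.5952
  (63 − 39.32026)²/39.32026 = 14.2606
χ² = 5.8257 + 22.1107 + 5.7292 + 3.3334 + 8.4515 + 28.6052 + 19.7015 + 1.5952 + 14.2606 = 109.613

109.613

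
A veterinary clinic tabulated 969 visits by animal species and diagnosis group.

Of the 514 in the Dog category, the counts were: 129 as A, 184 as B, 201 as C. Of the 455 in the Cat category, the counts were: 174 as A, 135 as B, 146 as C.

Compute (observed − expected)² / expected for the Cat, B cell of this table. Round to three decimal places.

1.460

Row total (Cat) = 455; column total (B) = 319; N = 969.
Expected count E = 455 × 319 / 969 = 149.7884.
Contribution = (O − E)²/E = (135 − 149.7884)² / 149.7884 = 1.460.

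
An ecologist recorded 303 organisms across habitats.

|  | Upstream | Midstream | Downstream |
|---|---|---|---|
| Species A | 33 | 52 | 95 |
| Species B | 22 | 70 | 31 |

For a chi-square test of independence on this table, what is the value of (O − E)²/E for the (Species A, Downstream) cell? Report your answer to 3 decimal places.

5.424

Row total (Species A) = 180; column total (Downstream) = 126; N = 303.
Expected count E = 180 × 126 / 303 = 74.8515.
Contribution = (O − E)²/E = (95 − 74.8515)² / 74.8515 = 5.424.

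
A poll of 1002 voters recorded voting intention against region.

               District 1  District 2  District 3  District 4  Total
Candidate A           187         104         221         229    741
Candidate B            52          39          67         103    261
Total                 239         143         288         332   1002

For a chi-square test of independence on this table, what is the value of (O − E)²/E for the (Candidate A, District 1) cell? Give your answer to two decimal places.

0.59

Row total (Candidate A) = 741; column total (District 1) = 239; N = 1002.
Expected count E = 741 × 239 / 1002 = 176.746.
Contribution = (O − E)²/E = (187 − 176.746)² / 176.746 = 0.59.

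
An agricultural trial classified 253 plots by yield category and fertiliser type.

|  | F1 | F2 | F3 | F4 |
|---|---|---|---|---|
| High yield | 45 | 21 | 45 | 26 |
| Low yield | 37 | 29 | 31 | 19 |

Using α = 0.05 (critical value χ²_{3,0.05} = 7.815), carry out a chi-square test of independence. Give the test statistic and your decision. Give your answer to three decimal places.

4.013; fail to reject H₀

Row totals: 137, 116. Column totals: 82, 50, 76, 45. Grand total N = 253.
Expected counts (row total × column total / N):
  High yield, F1: 137×82/253 = 44.4032
  High yield, F2: 137×50/253 = 27.0751
  High yield, F3: 137×76/253 = 41.1542
  High yield, F4: 137×45/253 = 24.3676
  Low yield, F1: 116×82/253 = 37.5968
  Low yield, F2: 116×50/253 = 22.9249
  Low yield, F3: 116×76/253 = 34.8458
  Low yield, F4: 116×45/253 = 20.6324
Contributions (O − E)²/E:
  (45 − 44.4032)²/44.4032 = 0.0080
  (21 − 27.0751)²/27.0751 = 1.3631
  (45 − 41.1542)²/41.1542 = 0.3594
  (26 − 24.3676)²/24.3676 = 0.1094
  (37 − 37.5968)²/37.5968 = 0.0095
  (29 − 22.9249)²/22.9249 = 1.6099
  (31 − 34.8458)²/34.8458 = 0.4244
  (19 − 20.6324)²/20.6324 = 0.1292
χ² = 0.0080 + 1.3631 + 0.3594 + 0.1094 + 0.0095 + 1.6099 + 0.4244 + 0.1292 = 4.013
df = (2−1)(4−1) = 3. Since 4.013 < 7.815, fail to reject the null hypothesis of independence at α = 0.05.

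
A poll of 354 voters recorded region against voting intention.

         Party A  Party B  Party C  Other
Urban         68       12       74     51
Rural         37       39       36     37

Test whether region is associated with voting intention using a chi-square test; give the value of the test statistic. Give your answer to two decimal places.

Row totals: 205, 149. Column totals: 105, 51, 110, 88. Grand total N = 354.
Expected counts (row total × column total / N):
  Urban, Party A: 205×105/354 = 60.805
  Urban, Party B: 205×51/354 = 29.534
  Urban, Party C: 205×110/354 = 63.701
  Urban, Other: 205×88/354 = 50.960
  Rural, Party A: 149×105/354 = 44.195
  Rural, Party B: 149×51/354 = 21.466
  Rural, Party C: 149×110/354 = 46.299
  Rural, Other: 149×88/354 = 37.040
Contributions (O − E)²/E:
  (68 − 60.805)²/60.805 = 0.8514
  (12 − 29.534)²/29.534 = 10.4097
  (74 − 63.701)²/63.701 = 1.6651
  (51 − 50.960)²/50.960 = 0.0000
  (37 − 44.195)²/44.195 = 1.1714
  (39 − 21.466)²/21.466 = 14.3222
  (36 − 46.299)²/46.299 = 2.2910
  (37 − 37.040)²/37.040 = 0.0000
χ² = 0.8514 + 10.4097 + 1.6651 + 0.0000 + 1.1714 + 14.3222 + 2.2910 + 0.0000 = 30.71

30.71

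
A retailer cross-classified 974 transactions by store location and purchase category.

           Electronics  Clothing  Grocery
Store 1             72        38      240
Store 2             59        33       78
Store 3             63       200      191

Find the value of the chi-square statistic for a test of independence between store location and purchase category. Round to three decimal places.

Row totals: 350, 170, 454. Column totals: 194, 271, 509. Grand total N = 974.
Expected counts (row total × column total / N):
  Store 1, Electronics: 350×194/974 = 69.7125
  Store 1, Clothing: 350×271/974 = 97.3819
  Store 1, Grocery: 350×509/974 = 182.9055
  Store 2, Electronics: 170×194/974 = 33.8604
  Store 2, Clothing: 170×271/974 = 47.2998
  Store 2, Grocery: 170×509/974 = 88.8398
  Store 3, Electronics: 454×194/974 = 90.4271
  Store 3, Clothing: 454×271/974 = 126.3183
  Store 3, Grocery: 454×509/974 = 237.2546
Contributions (O − E)²/E:
  (72 − 69.7125)²/69.7125 = 0.0751
  (38 − 97.3819)²/97.3819 = 36.2101
  (240 − 182.9055)²/182.9055 = 17.8222
  (59 − 33.8604)²/33.8604 = 18.6649
  (33 − 47.2998)²/47.2998 = 4.3232
  (78 − 88.8398)²/88.8398 = 1.3226
  (63 − 90.4271)²/90.4271 = 8.3188
  (200 − 126.3183)²/126.3183 = 42.9787
  (191 − 237.2546)²/237.2546 = 9.0177
χ² = 0.0751 + 36.2101 + 17.8222 + 18.6649 + 4.3232 + 1.3226 + 8.3188 + 42.9787 + 9.0177 = 138.733

138.733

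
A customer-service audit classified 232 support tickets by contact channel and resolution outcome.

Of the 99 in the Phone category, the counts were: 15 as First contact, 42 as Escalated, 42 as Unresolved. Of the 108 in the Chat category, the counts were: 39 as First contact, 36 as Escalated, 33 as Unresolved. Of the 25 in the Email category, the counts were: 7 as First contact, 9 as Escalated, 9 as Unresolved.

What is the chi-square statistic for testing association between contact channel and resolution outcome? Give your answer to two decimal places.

11.83

Row totals: 99, 108, 25. Column totals: 61, 87, 84. Grand total N = 232.
Expected counts (row total × column total / N):
  Phone, First contact: 99×61/232 = 26.030
  Phone, Escalated: 99×87/232 = 37.125
  Phone, Unresolved: 99×84/232 = 35.845
  Chat, First contact: 108×61/232 = 28.397
  Chat, Escalated: 108×87/232 = 40.500
  Chat, Unresolved: 108×84/232 = 39.103
  Email, First contact: 25×61/232 = 6.573
  Email, Escalated: 25×87/232 = 9.375
  Email, Unresolved: 25×84/232 = 9.052
Contributions (O − E)²/E:
  (15 − 26.030)²/26.030 = 4.6739
  (42 − 37.125)²/37.125 = 0.6402
  (42 − 35.845)²/35.845 = 1.0569
  (39 − 28.397)²/28.397 = 3.9590
  (36 − 40.500)²/40.500 = 0.5000
  (33 − 39.103)²/39.103 = 0.9525
  (7 − 6.573)²/6.573 = 0.0277
  (9 − 9.375)²/9.375 = 0.0150
  (9 − 9.052)²/9.052 = 0.0003
χ² = 4.6739 + 0.6402 + 1.0569 + 3.9590 + 0.5000 + 0.9525 + 0.0277 + 0.0150 + 0.0003 = 11.83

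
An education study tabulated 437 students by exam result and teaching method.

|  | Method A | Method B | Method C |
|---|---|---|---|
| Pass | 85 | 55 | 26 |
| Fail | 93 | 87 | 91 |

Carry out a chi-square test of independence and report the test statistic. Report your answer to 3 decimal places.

Row totals: 166, 271. Column totals: 178, 142, 117. Grand total N = 437.
Expected counts (row total × column total / N):
  Pass, Method A: 166×178/437 = 67.6156
  Pass, Method B: 166×142/437 = 53.9405
  Pass, Method C: 166×117/437 = 44.4439
  Fail, Method A: 271×178/437 = 110.3844
  Fail, Method B: 271×142/437 = 88.0595
  Fail, Method C: 271×117/437 = 72.5561
Contributions (O − E)²/E:
  (85 − 67.6156)²/67.6156 = 4.4696
  (55 − 53.9405)²/53.9405 = 0.0208
  (26 − 44.4439)²/44.4439 = 7.6541
  (93 − 110.3844)²/110.3844 = 2.7379
  (87 − 88.0595)²/88.0595 = 0.0127
  (91 − 72.5561)²/72.5561 = 4.6885
χ² = 4.4696 + 0.0208 + 7.6541 + 2.7379 + 0.0127 + 4.6885 = 19.584

19.584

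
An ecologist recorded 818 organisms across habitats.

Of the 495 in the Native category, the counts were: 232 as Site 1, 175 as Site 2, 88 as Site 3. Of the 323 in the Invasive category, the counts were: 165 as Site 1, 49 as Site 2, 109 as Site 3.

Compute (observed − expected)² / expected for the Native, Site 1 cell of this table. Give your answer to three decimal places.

0.283

Row total (Native) = 495; column total (Site 1) = 397; N = 818.
Expected count E = 495 × 397 / 818 = 240.2384.
Contribution = (O − E)²/E = (232 − 240.2384)² / 240.2384 = 0.283.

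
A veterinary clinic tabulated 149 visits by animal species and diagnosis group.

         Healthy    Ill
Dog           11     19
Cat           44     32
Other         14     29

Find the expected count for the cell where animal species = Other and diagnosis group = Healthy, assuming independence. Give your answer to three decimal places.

Row total (Other) = 43; column total (Healthy) = 69; grand total N = 149.
Expected count = (row total × column total) / N = 43 × 69 / 149 = 19.913.

19.913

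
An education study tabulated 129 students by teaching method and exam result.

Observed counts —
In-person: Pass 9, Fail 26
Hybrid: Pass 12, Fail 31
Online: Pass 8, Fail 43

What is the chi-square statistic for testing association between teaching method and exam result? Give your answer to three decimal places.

Row totals: 35, 43, 51. Column totals: 29, 100. Grand total N = 129.
Expected counts (row total × column total / N):
  In-person, Pass: 35×29/129 = 7.8682
  In-person, Fail: 35×100/129 = 27.1318
  Hybrid, Pass: 43×29/129 = 9.6667
  Hybrid, Fail: 43×100/129 = 33.3333
  Online, Pass: 51×29/129 = 11.4651
  Online, Fail: 51×100/129 = 39.5349
Contributions (O − E)²/E:
  (9 − 7.8682)²/7.8682 = 0.1628
  (26 − 27.1318)²/27.1318 = 0.0472
  (12 − 9.6667)²/9.6667 = 0.5632
  (31 − 33.3333)²/33.3333 = 0.1633
  (8 − 11.4651)²/11.4651 = 1.0473
  (43 − 39.5349)²/39.5349 = 0.3037
χ² = 0.1628 + 0.0472 + 0.5632 + 0.1633 + 1.0473 + 0.3037 = 2.288

2.288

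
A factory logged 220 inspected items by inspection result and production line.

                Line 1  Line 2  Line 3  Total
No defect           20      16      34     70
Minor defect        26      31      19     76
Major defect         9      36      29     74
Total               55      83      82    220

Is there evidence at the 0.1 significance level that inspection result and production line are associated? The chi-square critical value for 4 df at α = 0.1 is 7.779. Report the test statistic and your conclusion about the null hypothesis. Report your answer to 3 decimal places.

Grand total N = 220.
Expected counts (row total × column total / N):
  No defect, Line 1: 70×55/220 = 17.5000
  No defect, Line 2: 70×83/220 = 26.4091
  No defect, Line 3: 70×82/220 = 26.0909
  Minor defect, Line 1: 76×55/220 = 19.0000
  Minor defect, Line 2: 76×83/220 = 28.6727
  Minor defect, Line 3: 76×82/220 = 28.3273
  Major defect, Line 1: 74×55/220 = 18.5000
  Major defect, Line 2: 74×83/220 = 27.9182
  Major defect, Line 3: 74×82/220 = 27.5818
Contributions (O − E)²/E:
  (20 − 17.5000)²/17.5000 = 0.3571
  (16 − 26.4091)²/26.4091 = 4.1027
  (34 − 26.0909)²/26.0909 = 2.3975
  (26 − 19.0000)²/19.0000 = 2.5789
  (31 − 28.6727)²/28.6727 = 0.1889
  (19 − 28.3273)²/28.3273 = 3.0712
  (9 − 18.5000)²/18.5000 = 4.8784
  (36 − 27.9182)²/27.9182 = 2.3395
  (29 − 27.5818)²/27.5818 = 0.0729
χ² = 0.3571 + 4.1027 + 2.3975 + 2.5789 + 0.1889 + 3.0712 + 4.8784 + 2.3395 + 0.0729 = 19.987
df = (3−1)(3−1) = 4. Since 19.987 > 7.779, reject the null hypothesis of independence at α = 0.1.

19.987; reject H₀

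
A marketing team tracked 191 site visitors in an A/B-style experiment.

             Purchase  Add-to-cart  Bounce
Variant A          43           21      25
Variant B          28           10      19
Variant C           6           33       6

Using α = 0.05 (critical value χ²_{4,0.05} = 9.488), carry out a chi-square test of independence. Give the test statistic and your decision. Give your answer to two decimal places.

42.96; reject H₀

Row totals: 89, 57, 45. Column totals: 77, 64, 50. Grand total N = 191.
Expected counts (row total × column total / N):
  Variant A, Purchase: 89×77/191 = 35.8796
  Variant A, Add-to-cart: 89×64/191 = 29.8220
  Variant A, Bounce: 89×50/191 = 23.2984
  Variant B, Purchase: 57×77/191 = 22.9791
  Variant B, Add-to-cart: 57×64/191 = 19.0995
  Variant B, Bounce: 57×50/191 = 14.9215
  Variant C, Purchase: 45×77/191 = 18.1414
  Variant C, Add-to-cart: 45×64/191 = 15.0785
  Variant C, Bounce: 45×50/191 = 11.7801
Contributions (O − E)²/E:
  (43 − 35.8796)²/35.8796 = 1.4131
  (21 − 29.8220)²/29.8220 = 2.6097
  (25 − 23.2984)²/23.2984 = 0.1243
  (28 − 22.9791)²/22.9791 = 1.0971
  (10 − 19.0995)²/19.0995 = 4.3352
  (19 − 14.9215)²/14.9215 = 1.1148
  (6 − 18.1414)²/18.1414 = 8.1258
  (33 − 15.0785)²/15.0785 = 21.3005
  (6 − 11.7801)²/11.7801 = 2.8361
χ² = 1.4131 + 2.6097 + 0.1243 + 1.0971 + 4.3352 + 1.1148 + 8.1258 + 21.3005 + 2.8361 = 42.96
df = (3−1)(3−1) = 4. Since 42.96 > 9.488, reject the null hypothesis of independence at α = 0.05.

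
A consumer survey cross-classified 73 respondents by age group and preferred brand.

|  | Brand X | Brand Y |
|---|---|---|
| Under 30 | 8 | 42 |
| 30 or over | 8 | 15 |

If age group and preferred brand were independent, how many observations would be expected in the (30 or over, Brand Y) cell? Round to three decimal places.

Row total (30 or over) = 23; column total (Brand Y) = 57; grand total N = 73.
Expected count = (row total × column total) / N = 23 × 57 / 73 = 17.959.

17.959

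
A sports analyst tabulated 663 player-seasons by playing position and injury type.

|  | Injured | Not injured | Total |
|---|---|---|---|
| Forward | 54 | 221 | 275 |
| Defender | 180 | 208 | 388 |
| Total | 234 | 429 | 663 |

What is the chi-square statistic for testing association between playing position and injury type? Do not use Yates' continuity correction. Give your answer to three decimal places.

Grand total N = 663.
Expected counts (row total × column total / N):
  Forward, Injured: 275×234/663 = 97.0588
  Forward, Not injured: 275×429/663 = 177.9412
  Defender, Injured: 388×234/663 = 136.9412
  Defender, Not injured: 388×429/663 = 251.0588
Contributions (O − E)²/E:
  (54 − 97.0588)²/97.0588 = 19.1024
  (221 − 177.9412)²/177.9412 = 10.4195
  (180 − 136.9412)²/136.9412 = 13.5391
  (208 − 251.0588)²/251.0588 = 7.3850
χ² = 19.1024 + 10.4195 + 13.5391 + 7.3850 = 50.446

50.446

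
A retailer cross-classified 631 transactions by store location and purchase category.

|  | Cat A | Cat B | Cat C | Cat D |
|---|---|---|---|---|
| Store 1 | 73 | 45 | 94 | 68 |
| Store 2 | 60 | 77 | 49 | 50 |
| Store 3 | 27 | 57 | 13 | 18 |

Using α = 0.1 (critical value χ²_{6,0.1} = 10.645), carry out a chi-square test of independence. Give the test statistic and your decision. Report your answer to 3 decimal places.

Row totals: 280, 236, 115. Column totals: 160, 179, 156, 136. Grand total N = 631.
Expected counts (row total × column total / N):
  Store 1, Cat A: 280×160/631 = 70.9984
  Store 1, Cat B: 280×179/631 = 79.4295
  Store 1, Cat C: 280×156/631 = 69.2235
  Store 1, Cat D: 280×136/631 = 60.3487
  Store 2, Cat A: 236×160/631 = 59.8415
  Store 2, Cat B: 236×179/631 = 66.9477
  Store 2, Cat C: 236×156/631 = 58.3455
  Store 2, Cat D: 236×136/631 = 50.8653
  Store 3, Cat A: 115×160/631 = 29.1601
  Store 3, Cat B: 115×179/631 = 32.6228
  Store 3, Cat C: 115×156/631 = 28.4311
  Store 3, Cat D: 115×136/631 = 24.7861
Contributions (O − E)²/E:
  (73 − 70.9984)²/70.9984 = 0.0564
  (45 − 79.4295)²/79.4295 = 14.9238
  (94 − 69.2235)²/69.2235 = 8.8680
  (68 − 60.3487)²/60.3487 = 0.9701
  (60 − 59.8415)²/59.8415 = 0.0004
  (77 − 66.9477)²/66.9477 = 1.5094
  (49 − 58.3455)²/58.3455 = 1.4969
  (50 − 50.8653)²/50.8653 = 0.0147
  (27 − 29.1601)²/29.1601 = 0.1600
  (57 − 32.6228)²/32.6228 = 18.2157
  (13 − 28.4311)²/28.4311 = 8.3753
  (18 − 24.7861)²/24.7861 = 1.8579
χ² = 0.0564 + 14.9238 + 8.8680 + 0.9701 + 0.0004 + 1.5094 + 1.4969 + 0.0147 + 0.1600 + 18.2157 + 8.3753 + 1.8579 = 56.449
df = (3−1)(4−1) = 6. Since 56.449 > 10.645, reject the null hypothesis of independence at α = 0.1.

56.449; reject H₀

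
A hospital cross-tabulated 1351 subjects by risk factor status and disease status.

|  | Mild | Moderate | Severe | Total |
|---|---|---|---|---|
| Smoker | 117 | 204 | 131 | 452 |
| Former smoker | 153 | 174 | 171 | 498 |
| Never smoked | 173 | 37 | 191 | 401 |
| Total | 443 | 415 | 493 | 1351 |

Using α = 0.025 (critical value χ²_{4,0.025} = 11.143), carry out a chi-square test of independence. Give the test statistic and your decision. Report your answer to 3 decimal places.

Grand total N = 1351.
Expected counts (row total × column total / N):
  Smoker, Mild: 452×443/1351 = 148.2132
  Smoker, Moderate: 452×415/1351 = 138.8453
  Smoker, Severe: 452×493/1351 = 164.9415
  Former smoker, Mild: 498×443/1351 = 163.2968
  Former smoker, Moderate: 498×415/1351 = 152.9756
  Former smoker, Severe: 498×493/1351 = 181.7276
  Never smoked, Mild: 401×443/1351 = 131.4900
  Never smoked, Moderate: 401×415/1351 = 123.1791
  Never smoked, Severe: 401×493/1351 = 146.3309
Contributions (O − E)²/E:
  (117 − 148.2132)²/148.2132 = 6.5734
  (204 − 138.8453)²/138.8453 = 30.5746
  (131 − 164.9415)²/164.9415 = 6.9844
  (153 − 163.2968)²/163.2968 = 0.6493
  (174 − 152.9756)²/152.9756 = 2.8895
  (171 − 181.7276)²/181.7276 = 0.6333
  (173 − 131.4900)²/131.4900 = 13.1043
  (37 − 123.1791)²/123.1791 = 60.2930
  (191 − 146.3309)²/146.3309 = 13.6357
χ² = 6.5734 + 30.5746 + 6.9844 + 0.6493 + 2.8895 + 0.6333 + 13.1043 + 60.2930 + 13.6357 = 135.338
df = (3−1)(3−1) = 4. Since 135.338 > 11.143, reject the null hypothesis of independence at α = 0.025.

135.338; reject H₀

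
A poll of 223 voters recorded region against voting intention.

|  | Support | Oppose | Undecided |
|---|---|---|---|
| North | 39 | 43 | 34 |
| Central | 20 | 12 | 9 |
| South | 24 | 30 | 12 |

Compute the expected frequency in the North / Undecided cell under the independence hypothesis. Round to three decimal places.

Row total (North) = 116; column total (Undecided) = 55; grand total N = 223.
Expected count = (row total × column total) / N = 116 × 55 / 223 = 28.610.

28.610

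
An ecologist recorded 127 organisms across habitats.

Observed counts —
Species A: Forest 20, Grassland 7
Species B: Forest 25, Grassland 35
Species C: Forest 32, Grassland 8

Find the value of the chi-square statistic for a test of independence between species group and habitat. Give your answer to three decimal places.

17.371

Row totals: 27, 60, 40. Column totals: 77, 50. Grand total N = 127.
Expected counts (row total × column total / N):
  Species A, Forest: 27×77/127 = 16.3701
  Species A, Grassland: 27×50/127 = 10.6299
  Species B, Forest: 60×77/127 = 36.3780
  Species B, Grassland: 60×50/127 = 23.6220
  Species C, Forest: 40×77/127 = 24.2520
  Species C, Grassland: 40×50/127 = 15.7480
Contributions (O − E)²/E:
  (20 − 16.3701)²/16.3701 = 0.8049
  (7 − 10.6299)²/10.6299 = 1.2395
  (25 − 36.3780)²/36.3780 = 3.5587
  (35 − 23.6220)²/23.6220 = 5.4804
  (32 − 24.2520)²/24.2520 = 2.4753
  (8 − 15.7480)²/15.7480 = 3.8120
χ² = 0.8049 + 1.2395 + 3.5587 + 5.4804 + 2.4753 + 3.8120 = 17.371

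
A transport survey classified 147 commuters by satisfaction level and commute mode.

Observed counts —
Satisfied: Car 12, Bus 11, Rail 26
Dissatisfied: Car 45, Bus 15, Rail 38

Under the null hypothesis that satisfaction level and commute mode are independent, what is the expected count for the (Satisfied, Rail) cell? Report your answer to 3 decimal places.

21.333

Row total (Satisfied) = 49; column total (Rail) = 64; grand total N = 147.
Expected count = (row total × column total) / N = 49 × 64 / 147 = 21.333.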